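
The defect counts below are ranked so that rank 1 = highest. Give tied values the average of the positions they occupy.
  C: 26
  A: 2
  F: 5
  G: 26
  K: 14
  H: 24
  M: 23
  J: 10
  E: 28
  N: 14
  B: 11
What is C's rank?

Sorted (descending): 28, 26, 26, 24, 23, 14, 14, 11, 10, 5, 2
The 2 values of 26 occupy positions 2–3 → average rank (2+3)/2 = 2.5.
The 2 values of 14 occupy positions 6–7 → average rank (6+7)/2 = 6.5.
C has value 26 → rank 2.5.

2.5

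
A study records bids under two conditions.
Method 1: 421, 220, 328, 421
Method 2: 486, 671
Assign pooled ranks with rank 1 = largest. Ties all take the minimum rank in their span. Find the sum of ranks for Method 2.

3

Sorted (descending): 671, 486, 421, 421, 328, 220
The 2 values of 421 occupy positions 3–4 → each gets rank 3.
Method 2 values → pooled ranks: 486→2, 671→1
Rank sum = 2 + 1 = 3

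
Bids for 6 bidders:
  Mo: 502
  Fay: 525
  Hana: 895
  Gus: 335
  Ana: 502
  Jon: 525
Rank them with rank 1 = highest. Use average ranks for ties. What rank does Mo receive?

4.5

Sorted (descending): 895, 525, 525, 502, 502, 335
The 2 values of 525 occupy positions 2–3 → average rank (2+3)/2 = 2.5.
The 2 values of 502 occupy positions 4–5 → average rank (4+5)/2 = 4.5.
Mo has value 502 → rank 4.5.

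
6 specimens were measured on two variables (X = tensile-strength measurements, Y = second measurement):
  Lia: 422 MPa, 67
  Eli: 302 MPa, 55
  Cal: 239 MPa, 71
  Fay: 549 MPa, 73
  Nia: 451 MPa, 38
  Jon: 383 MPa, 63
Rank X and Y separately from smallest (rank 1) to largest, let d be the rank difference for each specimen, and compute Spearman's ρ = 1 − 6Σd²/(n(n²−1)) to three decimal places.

0.086

Ranks of variable 1: 4, 2, 1, 6, 5, 3
Ranks of variable 2: 4, 2, 5, 6, 1, 3
d = r₁ − r₂: 0, 0, -4, 0, 4, 0
d²: 0, 0, 16, 0, 16, 0; Σd² = 32
ρ = 1 − 6·32/(6·35) = 1 − 192/210 = 0.086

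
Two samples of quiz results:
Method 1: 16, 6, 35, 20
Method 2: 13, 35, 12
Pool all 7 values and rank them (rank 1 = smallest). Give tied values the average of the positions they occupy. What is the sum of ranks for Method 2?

Sorted (ascending): 6, 12, 13, 16, 20, 35, 35
The 2 values of 35 occupy positions 6–7 → average rank (6+7)/2 = 6.5.
Method 2 values → pooled ranks: 13→3, 35→6.5, 12→2
Rank sum = 3 + 6.5 + 2 = 11.5

11.5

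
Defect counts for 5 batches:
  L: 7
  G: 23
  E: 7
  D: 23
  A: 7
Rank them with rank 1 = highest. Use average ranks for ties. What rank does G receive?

1.5

Sorted (descending): 23, 23, 7, 7, 7
The 2 values of 23 occupy positions 1–2 → average rank (1+2)/2 = 1.5.
The 3 values of 7 occupy positions 3–5 → average rank 4.
G has value 23 → rank 1.5.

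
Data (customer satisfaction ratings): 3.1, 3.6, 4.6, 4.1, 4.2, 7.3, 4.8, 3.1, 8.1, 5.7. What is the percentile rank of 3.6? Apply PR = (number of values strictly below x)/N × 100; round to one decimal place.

20.0

N = 10.
Strictly below 3.6: 2. Equal to 3.6: 1.
PR = 2/10 × 100 = 20.0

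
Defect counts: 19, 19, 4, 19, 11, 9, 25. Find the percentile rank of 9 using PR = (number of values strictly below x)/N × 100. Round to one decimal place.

14.3

N = 7.
Strictly below 9: 1. Equal to 9: 1.
PR = 1/7 × 100 = 14.3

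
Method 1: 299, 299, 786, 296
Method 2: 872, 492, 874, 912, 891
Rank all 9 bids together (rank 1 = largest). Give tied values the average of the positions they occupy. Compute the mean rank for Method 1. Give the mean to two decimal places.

7.25

Sorted (descending): 912, 891, 874, 872, 786, 492, 299, 299, 296
The 2 values of 299 occupy positions 7–8 → average rank (7+8)/2 = 7.5.
Method 1 values → pooled ranks: 299→7.5, 299→7.5, 786→5, 296→9
Mean rank = (7.5 + 7.5 + 5 + 9) / 4 = 7.25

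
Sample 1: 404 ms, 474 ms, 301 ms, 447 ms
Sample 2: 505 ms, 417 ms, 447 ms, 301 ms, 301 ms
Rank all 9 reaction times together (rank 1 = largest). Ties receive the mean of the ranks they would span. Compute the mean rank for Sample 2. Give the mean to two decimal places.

Sorted (descending): 505, 474, 447, 447, 417, 404, 301, 301, 301
The 2 values of 447 occupy positions 3–4 → average rank (3+4)/2 = 3.5.
The 3 values of 301 occupy positions 7–9 → average rank 8.
Sample 2 values → pooled ranks: 505→1, 417→5, 447→3.5, 301→8, 301→8
Mean rank = (1 + 5 + 3.5 + 8 + 8) / 5 = 5.10

5.10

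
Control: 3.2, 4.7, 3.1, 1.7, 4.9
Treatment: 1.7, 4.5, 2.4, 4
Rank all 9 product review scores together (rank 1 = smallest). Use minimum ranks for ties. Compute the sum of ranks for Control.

Sorted (ascending): 1.7, 1.7, 2.4, 3.1, 3.2, 4, 4.5, 4.7, 4.9
The 2 values of 1.7 occupy positions 1–2 → each gets rank 1.
Control values → pooled ranks: 3.2→5, 4.7→8, 3.1→4, 1.7→1, 4.9→9
Rank sum = 5 + 8 + 4 + 1 + 9 = 27

27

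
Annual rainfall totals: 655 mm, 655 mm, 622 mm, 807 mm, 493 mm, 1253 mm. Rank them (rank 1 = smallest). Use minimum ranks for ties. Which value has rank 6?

1253

Sorted (ascending): 493, 622, 655, 655, 807, 1253
The 2 values of 655 occupy positions 3–4 → each gets rank 3.
Rank 6 → value 1253.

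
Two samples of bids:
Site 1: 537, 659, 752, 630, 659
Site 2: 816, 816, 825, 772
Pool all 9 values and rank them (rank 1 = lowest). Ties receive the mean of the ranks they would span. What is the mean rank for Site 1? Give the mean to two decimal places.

Sorted (ascending): 537, 630, 659, 659, 752, 772, 816, 816, 825
The 2 values of 659 occupy positions 3–4 → average rank (3+4)/2 = 3.5.
The 2 values of 816 occupy positions 7–8 → average rank (7+8)/2 = 7.5.
Site 1 values → pooled ranks: 537→1, 659→3.5, 752→5, 630→2, 659→3.5
Mean rank = (1 + 3.5 + 5 + 2 + 3.5) / 5 = 3.00

3.00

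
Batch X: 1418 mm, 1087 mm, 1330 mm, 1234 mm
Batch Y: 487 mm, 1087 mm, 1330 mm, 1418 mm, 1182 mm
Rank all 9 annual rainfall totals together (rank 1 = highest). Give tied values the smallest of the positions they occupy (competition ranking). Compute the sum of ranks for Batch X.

Sorted (descending): 1418, 1418, 1330, 1330, 1234, 1182, 1087, 1087, 487
The 2 values of 1418 occupy positions 1–2 → each gets rank 1.
The 2 values of 1330 occupy positions 3–4 → each gets rank 3.
The 2 values of 1087 occupy positions 7–8 → each gets rank 7.
Batch X values → pooled ranks: 1418→1, 1087→7, 1330→3, 1234→5
Rank sum = 1 + 7 + 3 + 5 = 16

16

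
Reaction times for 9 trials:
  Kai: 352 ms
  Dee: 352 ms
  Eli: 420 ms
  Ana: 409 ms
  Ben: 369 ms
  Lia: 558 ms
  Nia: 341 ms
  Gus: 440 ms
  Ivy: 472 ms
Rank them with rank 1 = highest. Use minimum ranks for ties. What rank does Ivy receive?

Sorted (descending): 558, 472, 440, 420, 409, 369, 352, 352, 341
The 2 values of 352 occupy positions 7–8 → each gets rank 7.
Ivy has value 472 ms → rank 2.

2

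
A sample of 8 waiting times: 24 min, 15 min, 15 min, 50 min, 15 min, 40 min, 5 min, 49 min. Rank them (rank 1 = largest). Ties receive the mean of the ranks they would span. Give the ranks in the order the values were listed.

Sorted (descending): 50, 49, 40, 24, 15, 15, 15, 5
The 3 values of 15 occupy positions 5–7 → average rank 6.

4, 6, 6, 1, 6, 3, 8, 2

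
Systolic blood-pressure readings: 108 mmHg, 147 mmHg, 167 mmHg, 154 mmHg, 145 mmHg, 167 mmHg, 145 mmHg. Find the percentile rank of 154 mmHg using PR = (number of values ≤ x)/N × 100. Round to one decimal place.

N = 7.
Strictly below 154: 4. Equal to 154: 1.
PR = 5/7 × 100 = 71.4

71.4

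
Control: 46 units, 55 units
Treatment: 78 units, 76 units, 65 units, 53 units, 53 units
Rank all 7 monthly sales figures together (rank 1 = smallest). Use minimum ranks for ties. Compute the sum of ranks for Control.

5

Sorted (ascending): 46, 53, 53, 55, 65, 76, 78
The 2 values of 53 occupy positions 2–3 → each gets rank 2.
Control values → pooled ranks: 46→1, 55→4
Rank sum = 1 + 4 = 5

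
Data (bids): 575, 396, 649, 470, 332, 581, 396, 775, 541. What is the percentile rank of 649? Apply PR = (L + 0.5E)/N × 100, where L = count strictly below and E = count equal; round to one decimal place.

N = 9.
Strictly below 649: 7. Equal to 649: 1.
PR = (7 + 0.5·1)/9 × 100 = 83.3

83.3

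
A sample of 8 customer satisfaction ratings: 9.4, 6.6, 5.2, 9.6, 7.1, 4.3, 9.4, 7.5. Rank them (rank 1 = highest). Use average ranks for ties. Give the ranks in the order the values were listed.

Sorted (descending): 9.6, 9.4, 9.4, 7.5, 7.1, 6.6, 5.2, 4.3
The 2 values of 9.4 occupy positions 2–3 → average rank (2+3)/2 = 2.5.

2.5, 6, 7, 1, 5, 8, 2.5, 4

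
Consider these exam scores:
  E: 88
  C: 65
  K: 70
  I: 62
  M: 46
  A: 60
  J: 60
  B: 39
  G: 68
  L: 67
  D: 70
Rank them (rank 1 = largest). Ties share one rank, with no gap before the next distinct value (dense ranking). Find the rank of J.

7

Sorted (descending): 88, 70, 70, 68, 67, 65, 62, 60, 60, 46, 39
The 2 values of 70 share dense rank 2.
The 2 values of 60 share dense rank 7.
Remaining distinct values take the next consecutive integers.
J has value 60 → rank 7.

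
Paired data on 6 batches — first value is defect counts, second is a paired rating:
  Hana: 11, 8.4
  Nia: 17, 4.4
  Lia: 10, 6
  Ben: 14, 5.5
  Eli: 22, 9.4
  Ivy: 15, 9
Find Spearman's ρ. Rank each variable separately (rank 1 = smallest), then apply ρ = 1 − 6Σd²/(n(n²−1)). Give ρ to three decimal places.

Ranks of variable 1: 2, 5, 1, 3, 6, 4
Ranks of variable 2: 4, 1, 3, 2, 6, 5
d = r₁ − r₂: -2, 4, -2, 1, 0, -1
d²: 4, 16, 4, 1, 0, 1; Σd² = 26
ρ = 1 − 6·26/(6·35) = 1 − 156/210 = 0.257

0.257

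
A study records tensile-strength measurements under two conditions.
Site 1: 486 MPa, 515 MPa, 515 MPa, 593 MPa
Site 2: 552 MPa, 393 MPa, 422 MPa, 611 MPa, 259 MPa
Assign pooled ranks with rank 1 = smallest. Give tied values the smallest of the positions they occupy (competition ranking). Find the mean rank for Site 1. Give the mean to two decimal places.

Sorted (ascending): 259, 393, 422, 486, 515, 515, 552, 593, 611
The 2 values of 515 occupy positions 5–6 → each gets rank 5.
Site 1 values → pooled ranks: 486→4, 515→5, 515→5, 593→8
Mean rank = (4 + 5 + 5 + 8) / 4 = 5.50

5.50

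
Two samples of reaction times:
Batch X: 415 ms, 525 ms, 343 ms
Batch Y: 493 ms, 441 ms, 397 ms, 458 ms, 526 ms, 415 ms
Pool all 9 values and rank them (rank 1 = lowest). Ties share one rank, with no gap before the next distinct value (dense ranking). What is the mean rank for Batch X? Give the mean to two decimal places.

3.67

Sorted (ascending): 343, 397, 415, 415, 441, 458, 493, 525, 526
The 2 values of 415 share dense rank 3.
Remaining distinct values take the next consecutive integers.
Batch X values → pooled ranks: 415→3, 525→7, 343→1
Mean rank = (3 + 7 + 1) / 3 = 3.67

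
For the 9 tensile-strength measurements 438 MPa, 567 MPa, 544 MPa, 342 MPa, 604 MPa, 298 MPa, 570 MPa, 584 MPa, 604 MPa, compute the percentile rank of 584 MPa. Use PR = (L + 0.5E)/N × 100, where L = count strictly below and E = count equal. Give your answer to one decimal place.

N = 9.
Strictly below 584: 6. Equal to 584: 1.
PR = (6 + 0.5·1)/9 × 100 = 72.2

72.2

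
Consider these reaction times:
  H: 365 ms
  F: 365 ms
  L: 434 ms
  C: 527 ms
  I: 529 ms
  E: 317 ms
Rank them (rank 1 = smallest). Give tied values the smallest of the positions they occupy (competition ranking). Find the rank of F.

Sorted (ascending): 317, 365, 365, 434, 527, 529
The 2 values of 365 occupy positions 2–3 → each gets rank 2.
F has value 365 ms → rank 2.

2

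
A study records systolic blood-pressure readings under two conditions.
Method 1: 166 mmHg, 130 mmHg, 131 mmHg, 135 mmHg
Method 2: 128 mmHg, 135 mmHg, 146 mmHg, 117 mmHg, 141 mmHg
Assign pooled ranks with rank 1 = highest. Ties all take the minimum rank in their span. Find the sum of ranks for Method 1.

Sorted (descending): 166, 146, 141, 135, 135, 131, 130, 128, 117
The 2 values of 135 occupy positions 4–5 → each gets rank 4.
Method 1 values → pooled ranks: 166→1, 130→7, 131→6, 135→4
Rank sum = 1 + 7 + 6 + 4 = 18

18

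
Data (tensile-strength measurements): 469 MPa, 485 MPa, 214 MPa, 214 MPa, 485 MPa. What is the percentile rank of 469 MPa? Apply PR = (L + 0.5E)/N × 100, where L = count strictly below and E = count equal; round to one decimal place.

N = 5.
Strictly below 469: 2. Equal to 469: 1.
PR = (2 + 0.5·1)/5 × 100 = 50.0

50.0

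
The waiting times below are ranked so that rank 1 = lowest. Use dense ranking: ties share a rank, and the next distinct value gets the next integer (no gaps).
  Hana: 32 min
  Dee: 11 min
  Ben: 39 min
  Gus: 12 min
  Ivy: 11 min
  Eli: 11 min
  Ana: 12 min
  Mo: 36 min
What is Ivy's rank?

1

Sorted (ascending): 11, 11, 11, 12, 12, 32, 36, 39
The 3 values of 11 share dense rank 1.
The 2 values of 12 share dense rank 2.
Remaining distinct values take the next consecutive integers.
Ivy has value 11 min → rank 1.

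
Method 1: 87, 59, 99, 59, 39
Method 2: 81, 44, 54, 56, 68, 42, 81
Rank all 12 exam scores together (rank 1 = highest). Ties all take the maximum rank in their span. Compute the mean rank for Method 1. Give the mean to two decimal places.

5.80

Sorted (descending): 99, 87, 81, 81, 68, 59, 59, 56, 54, 44, 42, 39
The 2 values of 81 occupy positions 3–4 → each gets rank 4.
The 2 values of 59 occupy positions 6–7 → each gets rank 7.
Method 1 values → pooled ranks: 87→2, 59→7, 99→1, 59→7, 39→12
Mean rank = (2 + 7 + 1 + 7 + 12) / 5 = 5.80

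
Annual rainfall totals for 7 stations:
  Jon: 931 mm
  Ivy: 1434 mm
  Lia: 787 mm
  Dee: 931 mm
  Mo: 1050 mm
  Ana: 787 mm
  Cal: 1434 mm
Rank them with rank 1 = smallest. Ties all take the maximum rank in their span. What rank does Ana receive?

2

Sorted (ascending): 787, 787, 931, 931, 1050, 1434, 1434
The 2 values of 787 occupy positions 1–2 → each gets rank 2.
The 2 values of 931 occupy positions 3–4 → each gets rank 4.
The 2 values of 1434 occupy positions 6–7 → each gets rank 7.
Ana has value 787 mm → rank 2.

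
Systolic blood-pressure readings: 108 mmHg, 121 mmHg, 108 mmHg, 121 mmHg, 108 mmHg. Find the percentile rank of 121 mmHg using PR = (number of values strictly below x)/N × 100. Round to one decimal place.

60.0

N = 5.
Strictly below 121: 3. Equal to 121: 2.
PR = 3/5 × 100 = 60.0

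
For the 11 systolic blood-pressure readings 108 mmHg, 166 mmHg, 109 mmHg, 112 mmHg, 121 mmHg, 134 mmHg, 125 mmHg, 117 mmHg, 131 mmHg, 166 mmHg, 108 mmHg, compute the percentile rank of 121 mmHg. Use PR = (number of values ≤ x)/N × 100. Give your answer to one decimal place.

54.5

N = 11.
Strictly below 121: 5. Equal to 121: 1.
PR = 6/11 × 100 = 54.5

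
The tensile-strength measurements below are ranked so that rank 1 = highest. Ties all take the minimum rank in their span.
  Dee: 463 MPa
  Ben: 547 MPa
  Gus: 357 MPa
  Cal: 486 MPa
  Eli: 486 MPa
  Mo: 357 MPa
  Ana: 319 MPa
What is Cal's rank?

2

Sorted (descending): 547, 486, 486, 463, 357, 357, 319
The 2 values of 486 occupy positions 2–3 → each gets rank 2.
The 2 values of 357 occupy positions 5–6 → each gets rank 5.
Cal has value 486 MPa → rank 2.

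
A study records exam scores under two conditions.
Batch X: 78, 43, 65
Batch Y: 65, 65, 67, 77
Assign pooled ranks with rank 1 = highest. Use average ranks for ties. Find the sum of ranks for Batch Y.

15

Sorted (descending): 78, 77, 67, 65, 65, 65, 43
The 3 values of 65 occupy positions 4–6 → average rank 5.
Batch Y values → pooled ranks: 65→5, 65→5, 67→3, 77→2
Rank sum = 5 + 5 + 3 + 2 = 15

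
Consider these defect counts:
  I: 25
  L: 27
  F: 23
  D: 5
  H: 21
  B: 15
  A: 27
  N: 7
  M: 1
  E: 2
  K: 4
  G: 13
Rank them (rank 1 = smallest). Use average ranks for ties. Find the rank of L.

11.5

Sorted (ascending): 1, 2, 4, 5, 7, 13, 15, 21, 23, 25, 27, 27
The 2 values of 27 occupy positions 11–12 → average rank (11+12)/2 = 11.5.
L has value 27 → rank 11.5.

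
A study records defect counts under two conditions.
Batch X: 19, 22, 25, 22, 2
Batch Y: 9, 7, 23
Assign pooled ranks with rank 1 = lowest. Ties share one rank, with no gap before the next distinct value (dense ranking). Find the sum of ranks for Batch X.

Sorted (ascending): 2, 7, 9, 19, 22, 22, 23, 25
The 2 values of 22 share dense rank 5.
Remaining distinct values take the next consecutive integers.
Batch X values → pooled ranks: 19→4, 22→5, 25→7, 22→5, 2→1
Rank sum = 4 + 5 + 7 + 5 + 1 = 22

22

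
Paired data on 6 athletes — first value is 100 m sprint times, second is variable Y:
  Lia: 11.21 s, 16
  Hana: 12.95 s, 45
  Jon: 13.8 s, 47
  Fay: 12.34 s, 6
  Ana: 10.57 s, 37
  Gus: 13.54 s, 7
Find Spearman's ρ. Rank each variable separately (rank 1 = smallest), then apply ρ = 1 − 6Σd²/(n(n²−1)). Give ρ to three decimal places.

0.314

Ranks of variable 1: 2, 4, 6, 3, 1, 5
Ranks of variable 2: 3, 5, 6, 1, 4, 2
d = r₁ − r₂: -1, -1, 0, 2, -3, 3
d²: 1, 1, 0, 4, 9, 9; Σd² = 24
ρ = 1 − 6·24/(6·35) = 1 − 144/210 = 0.314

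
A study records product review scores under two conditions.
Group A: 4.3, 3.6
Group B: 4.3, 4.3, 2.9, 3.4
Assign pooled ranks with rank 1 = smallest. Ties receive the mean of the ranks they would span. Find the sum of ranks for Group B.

13

Sorted (ascending): 2.9, 3.4, 3.6, 4.3, 4.3, 4.3
The 3 values of 4.3 occupy positions 4–6 → average rank 5.
Group B values → pooled ranks: 4.3→5, 4.3→5, 2.9→1, 3.4→2
Rank sum = 5 + 5 + 1 + 2 = 13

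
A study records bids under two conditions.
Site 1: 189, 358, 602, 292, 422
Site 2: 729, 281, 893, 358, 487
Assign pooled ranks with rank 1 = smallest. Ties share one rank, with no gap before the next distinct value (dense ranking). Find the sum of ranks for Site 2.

Sorted (ascending): 189, 281, 292, 358, 358, 422, 487, 602, 729, 893
The 2 values of 358 share dense rank 4.
Remaining distinct values take the next consecutive integers.
Site 2 values → pooled ranks: 729→8, 281→2, 893→9, 358→4, 487→6
Rank sum = 8 + 2 + 9 + 4 + 6 = 29

29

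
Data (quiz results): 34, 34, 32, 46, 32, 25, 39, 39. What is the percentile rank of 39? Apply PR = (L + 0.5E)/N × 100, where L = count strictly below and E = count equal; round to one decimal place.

75.0

N = 8.
Strictly below 39: 5. Equal to 39: 2.
PR = (5 + 0.5·2)/8 × 100 = 75.0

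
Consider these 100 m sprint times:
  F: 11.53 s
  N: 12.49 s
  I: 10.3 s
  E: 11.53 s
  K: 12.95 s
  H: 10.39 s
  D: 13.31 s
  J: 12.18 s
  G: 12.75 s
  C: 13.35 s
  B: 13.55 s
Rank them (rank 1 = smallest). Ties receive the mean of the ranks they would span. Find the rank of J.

Sorted (ascending): 10.3, 10.39, 11.53, 11.53, 12.18, 12.49, 12.75, 12.95, 13.31, 13.35, 13.55
The 2 values of 11.53 occupy positions 3–4 → average rank (3+4)/2 = 3.5.
J has value 12.18 s → rank 5.

5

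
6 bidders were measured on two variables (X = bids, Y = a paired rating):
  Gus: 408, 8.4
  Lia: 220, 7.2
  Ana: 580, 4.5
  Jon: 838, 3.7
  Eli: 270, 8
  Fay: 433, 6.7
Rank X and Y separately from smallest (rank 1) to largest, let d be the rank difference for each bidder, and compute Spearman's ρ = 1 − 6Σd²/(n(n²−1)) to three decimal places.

-0.771

Ranks of variable 1: 3, 1, 5, 6, 2, 4
Ranks of variable 2: 6, 4, 2, 1, 5, 3
d = r₁ − r₂: -3, -3, 3, 5, -3, 1
d²: 9, 9, 9, 25, 9, 1; Σd² = 62
ρ = 1 − 6·62/(6·35) = 1 − 372/210 = -0.771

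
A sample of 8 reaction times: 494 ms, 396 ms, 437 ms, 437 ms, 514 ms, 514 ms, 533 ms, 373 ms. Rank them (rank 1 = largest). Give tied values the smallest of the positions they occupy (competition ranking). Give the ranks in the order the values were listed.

4, 7, 5, 5, 2, 2, 1, 8

Sorted (descending): 533, 514, 514, 494, 437, 437, 396, 373
The 2 values of 514 occupy positions 2–3 → each gets rank 2.
The 2 values of 437 occupy positions 5–6 → each gets rank 5.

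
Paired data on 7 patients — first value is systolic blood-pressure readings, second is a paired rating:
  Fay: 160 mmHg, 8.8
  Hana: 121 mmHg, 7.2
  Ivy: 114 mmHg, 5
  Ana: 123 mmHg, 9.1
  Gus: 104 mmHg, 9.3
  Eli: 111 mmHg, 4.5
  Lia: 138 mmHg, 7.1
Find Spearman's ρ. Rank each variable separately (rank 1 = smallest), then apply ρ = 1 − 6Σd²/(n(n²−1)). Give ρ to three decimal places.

Ranks of variable 1: 7, 4, 3, 5, 1, 2, 6
Ranks of variable 2: 5, 4, 2, 6, 7, 1, 3
d = r₁ − r₂: 2, 0, 1, -1, -6, 1, 3
d²: 4, 0, 1, 1, 36, 1, 9; Σd² = 52
ρ = 1 − 6·52/(7·48) = 1 − 312/336 = 0.071

0.071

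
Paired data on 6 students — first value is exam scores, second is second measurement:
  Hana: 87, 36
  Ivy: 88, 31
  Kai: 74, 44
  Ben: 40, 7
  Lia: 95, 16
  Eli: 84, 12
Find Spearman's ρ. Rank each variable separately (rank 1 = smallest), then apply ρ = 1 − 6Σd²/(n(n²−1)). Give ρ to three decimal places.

0.200

Ranks of variable 1: 4, 5, 2, 1, 6, 3
Ranks of variable 2: 5, 4, 6, 1, 3, 2
d = r₁ − r₂: -1, 1, -4, 0, 3, 1
d²: 1, 1, 16, 0, 9, 1; Σd² = 28
ρ = 1 − 6·28/(6·35) = 1 − 168/210 = 0.200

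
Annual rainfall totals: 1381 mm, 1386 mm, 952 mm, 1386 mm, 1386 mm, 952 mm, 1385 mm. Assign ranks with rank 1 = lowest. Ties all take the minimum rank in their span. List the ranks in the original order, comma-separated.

Sorted (ascending): 952, 952, 1381, 1385, 1386, 1386, 1386
The 2 values of 952 occupy positions 1–2 → each gets rank 1.
The 3 values of 1386 occupy positions 5–7 → each gets rank 5.

3, 5, 1, 5, 5, 1, 4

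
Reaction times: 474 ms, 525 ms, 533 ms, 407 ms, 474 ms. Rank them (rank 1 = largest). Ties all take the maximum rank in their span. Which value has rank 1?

533

Sorted (descending): 533, 525, 474, 474, 407
The 2 values of 474 occupy positions 3–4 → each gets rank 4.
Rank 1 → value 533.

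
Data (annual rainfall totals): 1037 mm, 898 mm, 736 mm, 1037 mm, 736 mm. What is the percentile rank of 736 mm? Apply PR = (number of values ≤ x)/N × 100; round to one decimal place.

40.0

N = 5.
Strictly below 736: 0. Equal to 736: 2.
PR = 2/5 × 100 = 40.0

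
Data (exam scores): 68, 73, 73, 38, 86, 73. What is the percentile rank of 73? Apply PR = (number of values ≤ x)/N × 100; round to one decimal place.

N = 6.
Strictly below 73: 2. Equal to 73: 3.
PR = 5/6 × 100 = 83.3

83.3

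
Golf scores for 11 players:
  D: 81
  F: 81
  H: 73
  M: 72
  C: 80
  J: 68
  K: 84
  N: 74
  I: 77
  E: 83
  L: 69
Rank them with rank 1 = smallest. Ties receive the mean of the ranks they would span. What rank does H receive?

4

Sorted (ascending): 68, 69, 72, 73, 74, 77, 80, 81, 81, 83, 84
The 2 values of 81 occupy positions 8–9 → average rank (8+9)/2 = 8.5.
H has value 73 → rank 4.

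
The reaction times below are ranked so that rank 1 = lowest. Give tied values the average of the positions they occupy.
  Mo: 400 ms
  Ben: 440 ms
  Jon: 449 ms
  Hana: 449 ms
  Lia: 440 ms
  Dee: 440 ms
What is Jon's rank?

5.5

Sorted (ascending): 400, 440, 440, 440, 449, 449
The 3 values of 440 occupy positions 2–4 → average rank 3.
The 2 values of 449 occupy positions 5–6 → average rank (5+6)/2 = 5.5.
Jon has value 449 ms → rank 5.5.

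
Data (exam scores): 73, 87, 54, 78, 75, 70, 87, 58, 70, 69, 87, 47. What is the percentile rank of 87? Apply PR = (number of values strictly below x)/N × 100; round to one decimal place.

N = 12.
Strictly below 87: 9. Equal to 87: 3.
PR = 9/12 × 100 = 75.0

75.0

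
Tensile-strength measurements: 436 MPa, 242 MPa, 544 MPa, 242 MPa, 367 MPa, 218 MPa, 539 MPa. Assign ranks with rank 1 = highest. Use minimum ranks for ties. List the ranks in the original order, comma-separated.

3, 5, 1, 5, 4, 7, 2

Sorted (descending): 544, 539, 436, 367, 242, 242, 218
The 2 values of 242 occupy positions 5–6 → each gets rank 5.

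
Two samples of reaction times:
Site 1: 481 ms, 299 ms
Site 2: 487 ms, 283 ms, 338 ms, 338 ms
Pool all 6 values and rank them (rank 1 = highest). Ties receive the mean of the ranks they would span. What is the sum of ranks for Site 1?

7

Sorted (descending): 487, 481, 338, 338, 299, 283
The 2 values of 338 occupy positions 3–4 → average rank (3+4)/2 = 3.5.
Site 1 values → pooled ranks: 481→2, 299→5
Rank sum = 2 + 5 = 7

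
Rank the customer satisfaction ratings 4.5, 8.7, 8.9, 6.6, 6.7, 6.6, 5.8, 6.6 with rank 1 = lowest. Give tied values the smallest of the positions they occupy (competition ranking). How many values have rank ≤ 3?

5

Sorted (ascending): 4.5, 5.8, 6.6, 6.6, 6.6, 6.7, 8.7, 8.9
The 3 values of 6.6 occupy positions 3–5 → each gets rank 3.
Ranks ≤ 3: {1, 2, 3, 3, 3} → 5 values.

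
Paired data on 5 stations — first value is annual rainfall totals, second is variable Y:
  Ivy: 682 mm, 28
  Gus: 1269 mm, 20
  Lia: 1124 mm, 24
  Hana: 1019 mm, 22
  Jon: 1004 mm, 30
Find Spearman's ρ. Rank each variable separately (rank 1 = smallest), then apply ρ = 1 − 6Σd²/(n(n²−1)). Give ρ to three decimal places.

-0.800

Ranks of variable 1: 1, 5, 4, 3, 2
Ranks of variable 2: 4, 1, 3, 2, 5
d = r₁ − r₂: -3, 4, 1, 1, -3
d²: 9, 16, 1, 1, 9; Σd² = 36
ρ = 1 − 6·36/(5·24) = 1 − 216/120 = -0.800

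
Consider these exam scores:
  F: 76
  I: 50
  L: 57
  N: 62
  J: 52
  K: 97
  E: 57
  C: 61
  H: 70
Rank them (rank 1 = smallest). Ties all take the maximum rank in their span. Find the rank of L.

Sorted (ascending): 50, 52, 57, 57, 61, 62, 70, 76, 97
The 2 values of 57 occupy positions 3–4 → each gets rank 4.
L has value 57 → rank 4.

4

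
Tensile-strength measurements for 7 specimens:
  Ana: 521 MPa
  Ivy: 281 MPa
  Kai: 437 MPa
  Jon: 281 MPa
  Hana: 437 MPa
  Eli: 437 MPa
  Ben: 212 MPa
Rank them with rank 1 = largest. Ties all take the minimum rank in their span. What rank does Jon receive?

Sorted (descending): 521, 437, 437, 437, 281, 281, 212
The 3 values of 437 occupy positions 2–4 → each gets rank 2.
The 2 values of 281 occupy positions 5–6 → each gets rank 5.
Jon has value 281 MPa → rank 5.

5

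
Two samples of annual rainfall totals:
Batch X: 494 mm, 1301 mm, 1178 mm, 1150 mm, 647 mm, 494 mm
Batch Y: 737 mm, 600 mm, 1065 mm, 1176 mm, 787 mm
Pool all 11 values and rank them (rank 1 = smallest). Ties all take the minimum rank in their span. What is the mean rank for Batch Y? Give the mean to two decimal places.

6.00

Sorted (ascending): 494, 494, 600, 647, 737, 787, 1065, 1150, 1176, 1178, 1301
The 2 values of 494 occupy positions 1–2 → each gets rank 1.
Batch Y values → pooled ranks: 737→5, 600→3, 1065→7, 1176→9, 787→6
Mean rank = (5 + 3 + 7 + 9 + 6) / 5 = 6.00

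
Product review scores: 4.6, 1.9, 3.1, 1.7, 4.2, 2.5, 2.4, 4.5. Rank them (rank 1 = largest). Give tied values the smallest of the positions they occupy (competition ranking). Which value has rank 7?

Sorted (descending): 4.6, 4.5, 4.2, 3.1, 2.5, 2.4, 1.9, 1.7
No ties — each value takes its position as its rank.
Rank 7 → value 1.9.

1.9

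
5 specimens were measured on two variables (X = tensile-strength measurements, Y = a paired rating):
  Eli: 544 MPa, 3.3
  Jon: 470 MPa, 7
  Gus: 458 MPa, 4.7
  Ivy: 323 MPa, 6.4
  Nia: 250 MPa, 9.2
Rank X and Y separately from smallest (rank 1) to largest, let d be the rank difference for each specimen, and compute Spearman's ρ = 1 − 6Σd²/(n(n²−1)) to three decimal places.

-0.700

Ranks of variable 1: 5, 4, 3, 2, 1
Ranks of variable 2: 1, 4, 2, 3, 5
d = r₁ − r₂: 4, 0, 1, -1, -4
d²: 16, 0, 1, 1, 16; Σd² = 34
ρ = 1 − 6·34/(5·24) = 1 − 204/120 = -0.700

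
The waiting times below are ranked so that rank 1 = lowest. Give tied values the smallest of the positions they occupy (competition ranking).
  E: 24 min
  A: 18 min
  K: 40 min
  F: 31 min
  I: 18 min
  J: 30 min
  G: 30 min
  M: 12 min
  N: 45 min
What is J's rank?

Sorted (ascending): 12, 18, 18, 24, 30, 30, 31, 40, 45
The 2 values of 18 occupy positions 2–3 → each gets rank 2.
The 2 values of 30 occupy positions 5–6 → each gets rank 5.
J has value 30 min → rank 5.

5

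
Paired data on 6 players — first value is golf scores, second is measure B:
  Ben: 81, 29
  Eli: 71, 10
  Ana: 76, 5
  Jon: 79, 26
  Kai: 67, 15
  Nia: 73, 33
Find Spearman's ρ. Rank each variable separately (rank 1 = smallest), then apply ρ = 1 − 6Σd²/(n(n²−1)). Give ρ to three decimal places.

0.314

Ranks of variable 1: 6, 2, 4, 5, 1, 3
Ranks of variable 2: 5, 2, 1, 4, 3, 6
d = r₁ − r₂: 1, 0, 3, 1, -2, -3
d²: 1, 0, 9, 1, 4, 9; Σd² = 24
ρ = 1 − 6·24/(6·35) = 1 − 144/210 = 0.314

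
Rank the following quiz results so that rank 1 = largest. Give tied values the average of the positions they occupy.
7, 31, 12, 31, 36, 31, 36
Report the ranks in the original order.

Sorted (descending): 36, 36, 31, 31, 31, 12, 7
The 2 values of 36 occupy positions 1–2 → average rank (1+2)/2 = 1.5.
The 3 values of 31 occupy positions 3–5 → average rank 4.

7, 4, 6, 4, 1.5, 4, 1.5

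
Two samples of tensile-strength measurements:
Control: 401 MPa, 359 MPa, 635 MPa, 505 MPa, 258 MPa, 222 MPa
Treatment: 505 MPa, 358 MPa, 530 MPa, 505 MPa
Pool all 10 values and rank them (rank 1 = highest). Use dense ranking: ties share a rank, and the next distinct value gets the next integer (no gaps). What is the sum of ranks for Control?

28

Sorted (descending): 635, 530, 505, 505, 505, 401, 359, 358, 258, 222
The 3 values of 505 share dense rank 3.
Remaining distinct values take the next consecutive integers.
Control values → pooled ranks: 401→4, 359→5, 635→1, 505→3, 258→7, 222→8
Rank sum = 4 + 5 + 1 + 3 + 7 + 8 = 28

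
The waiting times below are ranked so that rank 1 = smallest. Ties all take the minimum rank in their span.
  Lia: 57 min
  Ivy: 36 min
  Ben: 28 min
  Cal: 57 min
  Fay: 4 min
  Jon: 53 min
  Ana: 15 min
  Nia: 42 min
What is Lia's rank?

7

Sorted (ascending): 4, 15, 28, 36, 42, 53, 57, 57
The 2 values of 57 occupy positions 7–8 → each gets rank 7.
Lia has value 57 min → rank 7.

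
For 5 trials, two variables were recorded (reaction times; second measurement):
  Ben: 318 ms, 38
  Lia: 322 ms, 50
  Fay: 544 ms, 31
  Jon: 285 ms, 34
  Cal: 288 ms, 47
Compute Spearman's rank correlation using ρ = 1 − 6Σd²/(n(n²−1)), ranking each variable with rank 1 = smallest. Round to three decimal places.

Ranks of variable 1: 3, 4, 5, 1, 2
Ranks of variable 2: 3, 5, 1, 2, 4
d = r₁ − r₂: 0, -1, 4, -1, -2
d²: 0, 1, 16, 1, 4; Σd² = 22
ρ = 1 − 6·22/(5·24) = 1 − 132/120 = -0.100

-0.100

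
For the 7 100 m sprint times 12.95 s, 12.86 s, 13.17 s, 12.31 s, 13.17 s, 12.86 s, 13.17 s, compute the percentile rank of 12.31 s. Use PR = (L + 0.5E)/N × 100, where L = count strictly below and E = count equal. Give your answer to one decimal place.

N = 7.
Strictly below 12.31: 0. Equal to 12.31: 1.
PR = (0 + 0.5·1)/7 × 100 = 7.1

7.1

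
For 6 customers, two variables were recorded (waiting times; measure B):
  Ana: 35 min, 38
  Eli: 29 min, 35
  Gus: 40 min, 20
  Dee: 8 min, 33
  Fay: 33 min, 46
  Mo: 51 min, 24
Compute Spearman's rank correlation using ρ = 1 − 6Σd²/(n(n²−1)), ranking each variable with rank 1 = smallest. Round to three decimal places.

-0.429

Ranks of variable 1: 4, 2, 5, 1, 3, 6
Ranks of variable 2: 5, 4, 1, 3, 6, 2
d = r₁ − r₂: -1, -2, 4, -2, -3, 4
d²: 1, 4, 16, 4, 9, 16; Σd² = 50
ρ = 1 − 6·50/(6·35) = 1 − 300/210 = -0.429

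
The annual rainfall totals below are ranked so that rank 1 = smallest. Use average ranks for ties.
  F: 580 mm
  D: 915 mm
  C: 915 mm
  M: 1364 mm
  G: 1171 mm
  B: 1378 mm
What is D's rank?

2.5

Sorted (ascending): 580, 915, 915, 1171, 1364, 1378
The 2 values of 915 occupy positions 2–3 → average rank (2+3)/2 = 2.5.
D has value 915 mm → rank 2.5.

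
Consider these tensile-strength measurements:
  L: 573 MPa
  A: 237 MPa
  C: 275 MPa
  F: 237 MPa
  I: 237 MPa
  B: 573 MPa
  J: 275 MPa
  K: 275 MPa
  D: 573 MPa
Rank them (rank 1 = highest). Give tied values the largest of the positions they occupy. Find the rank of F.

9

Sorted (descending): 573, 573, 573, 275, 275, 275, 237, 237, 237
The 3 values of 573 occupy positions 1–3 → each gets rank 3.
The 3 values of 275 occupy positions 4–6 → each gets rank 6.
The 3 values of 237 occupy positions 7–9 → each gets rank 9.
F has value 237 MPa → rank 9.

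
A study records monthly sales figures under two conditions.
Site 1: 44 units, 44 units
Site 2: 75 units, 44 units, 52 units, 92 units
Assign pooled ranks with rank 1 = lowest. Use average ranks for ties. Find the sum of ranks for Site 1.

4

Sorted (ascending): 44, 44, 44, 52, 75, 92
The 3 values of 44 occupy positions 1–3 → average rank 2.
Site 1 values → pooled ranks: 44→2, 44→2
Rank sum = 2 + 2 = 4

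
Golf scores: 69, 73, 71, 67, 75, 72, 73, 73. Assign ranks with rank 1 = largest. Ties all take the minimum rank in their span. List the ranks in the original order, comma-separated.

7, 2, 6, 8, 1, 5, 2, 2

Sorted (descending): 75, 73, 73, 73, 72, 71, 69, 67
The 3 values of 73 occupy positions 2–4 → each gets rank 2.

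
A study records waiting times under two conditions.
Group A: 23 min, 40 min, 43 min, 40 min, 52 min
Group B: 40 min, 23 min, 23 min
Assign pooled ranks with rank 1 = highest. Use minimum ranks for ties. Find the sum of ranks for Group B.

15

Sorted (descending): 52, 43, 40, 40, 40, 23, 23, 23
The 3 values of 40 occupy positions 3–5 → each gets rank 3.
The 3 values of 23 occupy positions 6–8 → each gets rank 6.
Group B values → pooled ranks: 40→3, 23→6, 23→6
Rank sum = 3 + 6 + 6 = 15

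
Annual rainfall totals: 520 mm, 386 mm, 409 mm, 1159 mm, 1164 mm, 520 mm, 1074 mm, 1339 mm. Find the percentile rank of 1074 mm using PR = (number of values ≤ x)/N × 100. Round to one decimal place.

62.5

N = 8.
Strictly below 1074: 4. Equal to 1074: 1.
PR = 5/8 × 100 = 62.5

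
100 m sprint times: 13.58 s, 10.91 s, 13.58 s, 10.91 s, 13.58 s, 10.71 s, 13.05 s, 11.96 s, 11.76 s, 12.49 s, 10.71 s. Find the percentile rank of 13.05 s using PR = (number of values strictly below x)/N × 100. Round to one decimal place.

N = 11.
Strictly below 13.05: 7. Equal to 13.05: 1.
PR = 7/11 × 100 = 63.6

63.6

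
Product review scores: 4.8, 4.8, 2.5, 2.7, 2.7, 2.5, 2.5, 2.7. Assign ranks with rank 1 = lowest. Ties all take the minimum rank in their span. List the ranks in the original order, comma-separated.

7, 7, 1, 4, 4, 1, 1, 4

Sorted (ascending): 2.5, 2.5, 2.5, 2.7, 2.7, 2.7, 4.8, 4.8
The 3 values of 2.5 occupy positions 1–3 → each gets rank 1.
The 3 values of 2.7 occupy positions 4–6 → each gets rank 4.
The 2 values of 4.8 occupy positions 7–8 → each gets rank 7.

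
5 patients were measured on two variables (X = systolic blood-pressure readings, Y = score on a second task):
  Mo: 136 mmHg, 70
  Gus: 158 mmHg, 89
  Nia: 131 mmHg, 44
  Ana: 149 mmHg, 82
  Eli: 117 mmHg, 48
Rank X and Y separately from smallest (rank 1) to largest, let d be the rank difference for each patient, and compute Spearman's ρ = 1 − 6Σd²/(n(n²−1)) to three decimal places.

Ranks of variable 1: 3, 5, 2, 4, 1
Ranks of variable 2: 3, 5, 1, 4, 2
d = r₁ − r₂: 0, 0, 1, 0, -1
d²: 0, 0, 1, 0, 1; Σd² = 2
ρ = 1 − 6·2/(5·24) = 1 − 12/120 = 0.900

0.900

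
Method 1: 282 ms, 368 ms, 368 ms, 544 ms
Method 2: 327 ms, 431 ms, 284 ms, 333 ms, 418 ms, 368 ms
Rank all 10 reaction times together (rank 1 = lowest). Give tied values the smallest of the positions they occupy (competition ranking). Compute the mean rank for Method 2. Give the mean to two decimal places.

5.17

Sorted (ascending): 282, 284, 327, 333, 368, 368, 368, 418, 431, 544
The 3 values of 368 occupy positions 5–7 → each gets rank 5.
Method 2 values → pooled ranks: 327→3, 431→9, 284→2, 333→4, 418→8, 368→5
Mean rank = (3 + 9 + 2 + 4 + 8 + 5) / 6 = 5.17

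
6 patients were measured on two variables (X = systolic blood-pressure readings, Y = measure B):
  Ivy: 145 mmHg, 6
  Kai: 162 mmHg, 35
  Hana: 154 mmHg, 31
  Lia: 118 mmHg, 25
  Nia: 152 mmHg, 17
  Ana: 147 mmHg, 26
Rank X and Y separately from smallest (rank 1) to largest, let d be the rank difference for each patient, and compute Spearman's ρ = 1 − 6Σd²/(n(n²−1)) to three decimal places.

Ranks of variable 1: 2, 6, 5, 1, 4, 3
Ranks of variable 2: 1, 6, 5, 3, 2, 4
d = r₁ − r₂: 1, 0, 0, -2, 2, -1
d²: 1, 0, 0, 4, 4, 1; Σd² = 10
ρ = 1 − 6·10/(6·35) = 1 − 60/210 = 0.714

0.714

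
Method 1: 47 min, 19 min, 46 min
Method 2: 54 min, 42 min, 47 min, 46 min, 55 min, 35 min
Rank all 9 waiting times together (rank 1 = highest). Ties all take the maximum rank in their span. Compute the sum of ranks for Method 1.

19

Sorted (descending): 55, 54, 47, 47, 46, 46, 42, 35, 19
The 2 values of 47 occupy positions 3–4 → each gets rank 4.
The 2 values of 46 occupy positions 5–6 → each gets rank 6.
Method 1 values → pooled ranks: 47→4, 19→9, 46→6
Rank sum = 4 + 9 + 6 = 19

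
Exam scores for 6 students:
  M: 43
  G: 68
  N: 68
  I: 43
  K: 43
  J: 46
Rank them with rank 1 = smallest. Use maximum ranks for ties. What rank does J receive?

Sorted (ascending): 43, 43, 43, 46, 68, 68
The 3 values of 43 occupy positions 1–3 → each gets rank 3.
The 2 values of 68 occupy positions 5–6 → each gets rank 6.
J has value 46 → rank 4.

4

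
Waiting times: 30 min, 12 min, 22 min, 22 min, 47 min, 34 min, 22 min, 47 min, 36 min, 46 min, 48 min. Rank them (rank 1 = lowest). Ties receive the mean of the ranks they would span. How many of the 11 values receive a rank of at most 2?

1

Sorted (ascending): 12, 22, 22, 22, 30, 34, 36, 46, 47, 47, 48
The 3 values of 22 occupy positions 2–4 → average rank 3.
The 2 values of 47 occupy positions 9–10 → average rank (9+10)/2 = 9.5.
Ranks ≤ 2: {1} → 1 value.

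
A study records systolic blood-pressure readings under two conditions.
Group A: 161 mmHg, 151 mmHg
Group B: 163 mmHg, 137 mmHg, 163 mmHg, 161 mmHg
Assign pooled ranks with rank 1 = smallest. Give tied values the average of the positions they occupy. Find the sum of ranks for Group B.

15.5

Sorted (ascending): 137, 151, 161, 161, 163, 163
The 2 values of 161 occupy positions 3–4 → average rank (3+4)/2 = 3.5.
The 2 values of 163 occupy positions 5–6 → average rank (5+6)/2 = 5.5.
Group B values → pooled ranks: 163→5.5, 137→1, 163→5.5, 161→3.5
Rank sum = 5.5 + 1 + 5.5 + 3.5 = 15.5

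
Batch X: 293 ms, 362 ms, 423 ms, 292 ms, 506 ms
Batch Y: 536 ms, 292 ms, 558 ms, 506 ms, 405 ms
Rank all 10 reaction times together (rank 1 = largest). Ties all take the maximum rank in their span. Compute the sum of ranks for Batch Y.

23

Sorted (descending): 558, 536, 506, 506, 423, 405, 362, 293, 292, 292
The 2 values of 506 occupy positions 3–4 → each gets rank 4.
The 2 values of 292 occupy positions 9–10 → each gets rank 10.
Batch Y values → pooled ranks: 536→2, 292→10, 558→1, 506→4, 405→6
Rank sum = 2 + 10 + 1 + 4 + 6 = 23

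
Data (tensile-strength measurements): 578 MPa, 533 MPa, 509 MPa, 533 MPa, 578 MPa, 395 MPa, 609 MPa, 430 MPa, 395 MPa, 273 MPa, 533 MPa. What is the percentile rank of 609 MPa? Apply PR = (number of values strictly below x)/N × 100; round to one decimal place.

N = 11.
Strictly below 609: 10. Equal to 609: 1.
PR = 10/11 × 100 = 90.9

90.9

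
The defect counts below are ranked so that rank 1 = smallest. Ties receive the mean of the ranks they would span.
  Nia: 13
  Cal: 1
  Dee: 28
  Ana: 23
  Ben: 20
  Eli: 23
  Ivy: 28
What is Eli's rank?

4.5

Sorted (ascending): 1, 13, 20, 23, 23, 28, 28
The 2 values of 23 occupy positions 4–5 → average rank (4+5)/2 = 4.5.
The 2 values of 28 occupy positions 6–7 → average rank (6+7)/2 = 6.5.
Eli has value 23 → rank 4.5.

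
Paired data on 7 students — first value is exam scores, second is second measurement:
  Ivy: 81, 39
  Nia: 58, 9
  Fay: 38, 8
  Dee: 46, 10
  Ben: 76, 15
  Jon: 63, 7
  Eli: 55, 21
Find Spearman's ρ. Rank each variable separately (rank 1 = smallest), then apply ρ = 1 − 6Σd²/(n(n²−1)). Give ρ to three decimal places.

Ranks of variable 1: 7, 4, 1, 2, 6, 5, 3
Ranks of variable 2: 7, 3, 2, 4, 5, 1, 6
d = r₁ − r₂: 0, 1, -1, -2, 1, 4, -3
d²: 0, 1, 1, 4, 1, 16, 9; Σd² = 32
ρ = 1 − 6·32/(7·48) = 1 − 192/336 = 0.429

0.429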